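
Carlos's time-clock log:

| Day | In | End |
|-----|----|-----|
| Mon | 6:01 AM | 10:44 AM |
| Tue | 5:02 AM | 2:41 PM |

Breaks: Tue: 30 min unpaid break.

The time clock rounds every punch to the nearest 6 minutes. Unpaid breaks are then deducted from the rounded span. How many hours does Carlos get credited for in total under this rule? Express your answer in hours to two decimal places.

13.90 hours

Mon: in 6:01 AM→6:00 AM, out 10:44 AM→10:42 AM; 4 h 42 min
Tue: in 5:02 AM→5:00 AM, out 2:41 PM→2:42 PM; 9 h 42 min − 30 min = 9 h 12 min
Total credited: 13 h 54 min.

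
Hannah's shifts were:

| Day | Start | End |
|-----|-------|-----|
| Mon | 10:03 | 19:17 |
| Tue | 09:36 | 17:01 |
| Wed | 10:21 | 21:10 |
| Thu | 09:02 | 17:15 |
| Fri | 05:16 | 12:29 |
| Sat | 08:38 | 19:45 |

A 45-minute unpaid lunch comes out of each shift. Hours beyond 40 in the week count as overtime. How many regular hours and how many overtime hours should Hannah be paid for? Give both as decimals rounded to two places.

Regular 40.00 hours, overtime 9.52 hours

Mon: 10:03–19:17 = 9 h 14 min; less 45 min break → 8 h 29 min
Tue: 09:36–17:01 = 7 h 25 min; less 45 min break → 6 h 40 min
Wed: 10:21–21:10 = 10 h 49 min; less 45 min break → 10 h 4 min
Thu: 09:02–17:15 = 8 h 13 min; less 45 min break → 7 h 28 min
Fri: 05:16–12:29 = 7 h 13 min; less 45 min break → 6 h 28 min
Sat: 08:38–19:45 = 11 h 7 min; less 45 min break → 10 h 22 min
Total worked: 49 h 31 min = 49.52 h.
Threshold 40 h → overtime 9 h 31 min, regular 40 h 0 min.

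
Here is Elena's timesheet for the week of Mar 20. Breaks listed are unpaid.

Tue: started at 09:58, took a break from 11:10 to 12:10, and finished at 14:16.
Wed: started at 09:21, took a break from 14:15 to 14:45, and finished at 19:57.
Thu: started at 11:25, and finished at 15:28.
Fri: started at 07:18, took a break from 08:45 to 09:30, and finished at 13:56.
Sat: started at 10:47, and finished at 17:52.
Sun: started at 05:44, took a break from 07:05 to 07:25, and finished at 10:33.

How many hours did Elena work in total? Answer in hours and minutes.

34 h 54 min

Tue: 09:58–14:16 = 4 h 18 min; less 60 min break → 3 h 18 min
Wed: 09:21–19:57 = 10 h 36 min; less 30 min break → 10 h 6 min
Thu: 11:25–15:28 = 4 h 3 min
Fri: 07:18–13:56 = 6 h 38 min; less 45 min break → 5 h 53 min
Sat: 10:47–17:52 = 7 h 5 min
Sun: 05:44–10:33 = 4 h 49 min; less 20 min break → 4 h 29 min
Total: 3 h 18 min + 10 h 6 min + 4 h 3 min + 5 h 53 min + 7 h 5 min + 4 h 29 min = 34 h 54 min.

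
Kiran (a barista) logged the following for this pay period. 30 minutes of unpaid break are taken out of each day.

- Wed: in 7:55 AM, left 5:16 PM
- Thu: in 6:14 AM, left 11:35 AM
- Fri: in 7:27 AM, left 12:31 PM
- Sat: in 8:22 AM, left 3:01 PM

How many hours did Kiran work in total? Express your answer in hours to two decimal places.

Wed: 7:55 AM–5:16 PM = 9 h 21 min; less 30 min break → 8 h 51 min
Thu: 6:14 AM–11:35 AM = 5 h 21 min; less 30 min break → 4 h 51 min
Fri: 7:27 AM–12:31 PM = 5 h 4 min; less 30 min break → 4 h 34 min
Sat: 8:22 AM–3:01 PM = 6 h 39 min; less 30 min break → 6 h 9 min
Total: 8 h 51 min + 4 h 51 min + 4 h 34 min + 6 h 9 min = 24 h 25 min.

24.42 hours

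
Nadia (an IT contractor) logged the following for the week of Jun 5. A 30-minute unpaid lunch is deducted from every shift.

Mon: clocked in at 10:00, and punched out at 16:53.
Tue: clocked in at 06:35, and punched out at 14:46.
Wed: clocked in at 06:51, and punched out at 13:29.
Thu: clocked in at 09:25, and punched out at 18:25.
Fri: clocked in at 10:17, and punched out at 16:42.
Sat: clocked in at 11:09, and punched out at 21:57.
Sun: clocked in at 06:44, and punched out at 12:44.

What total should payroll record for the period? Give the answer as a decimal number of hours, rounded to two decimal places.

50.42 hours

Mon: 10:00–16:53 = 6 h 53 min; less 30 min break → 6 h 23 min
Tue: 06:35–14:46 = 8 h 11 min; less 30 min break → 7 h 41 min
Wed: 06:51–13:29 = 6 h 38 min; less 30 min break → 6 h 8 min
Thu: 09:25–18:25 = 9 h 0 min; less 30 min break → 8 h 30 min
Fri: 10:17–16:42 = 6 h 25 min; less 30 min break → 5 h 55 min
Sat: 11:09–21:57 = 10 h 48 min; less 30 min break → 10 h 18 min
Sun: 06:44–12:44 = 6 h 0 min; less 30 min break → 5 h 30 min
Total: 6 h 23 min + 7 h 41 min + 6 h 8 min + 8 h 30 min + 5 h 55 min + 10 h 18 min + 5 h 30 min = 50 h 25 min.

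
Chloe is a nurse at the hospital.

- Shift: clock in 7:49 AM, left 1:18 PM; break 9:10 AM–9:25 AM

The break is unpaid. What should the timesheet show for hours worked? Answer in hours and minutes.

5 h 14 min

Shift: 7:49 AM–1:18 PM = 5 h 29 min; less 15 min break → 5 h 14 min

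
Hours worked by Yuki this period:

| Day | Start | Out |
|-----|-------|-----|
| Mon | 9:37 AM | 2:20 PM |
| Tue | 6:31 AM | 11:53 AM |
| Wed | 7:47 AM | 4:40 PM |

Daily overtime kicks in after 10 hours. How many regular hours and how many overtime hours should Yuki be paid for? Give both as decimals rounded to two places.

Regular 18.97 hours, overtime 0.00 hours

Mon: 9:37 AM–2:20 PM = 4 h 43 min
Tue: 6:31 AM–11:53 AM = 5 h 22 min
Wed: 7:47 AM–4:40 PM = 8 h 53 min
Mon reg 4 h 43 min / OT 0 h 0 min; Tue reg 5 h 22 min / OT 0 h 0 min; Wed reg 8 h 53 min / OT 0 h 0 min.
Totals: regular 18 h 58 min, overtime 0 h 0 min.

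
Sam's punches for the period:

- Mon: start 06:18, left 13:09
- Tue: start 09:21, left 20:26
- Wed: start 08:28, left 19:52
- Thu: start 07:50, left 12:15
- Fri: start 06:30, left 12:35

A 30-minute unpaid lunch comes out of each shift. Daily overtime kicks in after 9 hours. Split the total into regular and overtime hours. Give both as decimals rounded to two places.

Mon: 06:18–13:09 = 6 h 51 min; less 30 min break → 6 h 21 min
Tue: 09:21–20:26 = 11 h 5 min; less 30 min break → 10 h 35 min
Wed: 08:28–19:52 = 11 h 24 min; less 30 min break → 10 h 54 min
Thu: 07:50–12:15 = 4 h 25 min; less 30 min break → 3 h 55 min
Fri: 06:30–12:35 = 6 h 5 min; less 30 min break → 5 h 35 min
Mon reg 6 h 21 min / OT 0 h 0 min; Tue reg 9 h 0 min / OT 1 h 35 min; Wed reg 9 h 0 min / OT 1 h 54 min; Thu reg 3 h 55 min / OT 0 h 0 min; Fri reg 5 h 35 min / OT 0 h 0 min.
Totals: regular 33 h 51 min, overtime 3 h 29 min.

Regular 33.85 hours, overtime 3.48 hours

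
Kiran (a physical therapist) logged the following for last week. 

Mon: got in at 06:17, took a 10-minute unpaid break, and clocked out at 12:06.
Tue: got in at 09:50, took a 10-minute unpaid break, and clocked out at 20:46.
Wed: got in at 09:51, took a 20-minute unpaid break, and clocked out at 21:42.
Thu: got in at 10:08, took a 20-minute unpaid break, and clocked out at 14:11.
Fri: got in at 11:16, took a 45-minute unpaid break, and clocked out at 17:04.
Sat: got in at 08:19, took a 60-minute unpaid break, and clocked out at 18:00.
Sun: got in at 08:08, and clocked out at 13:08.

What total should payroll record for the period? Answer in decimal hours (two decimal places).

50.38 hours

Mon: 06:17–12:06 = 5 h 49 min; less 10 min break → 5 h 39 min
Tue: 09:50–20:46 = 10 h 56 min; less 10 min break → 10 h 46 min
Wed: 09:51–21:42 = 11 h 51 min; less 20 min break → 11 h 31 min
Thu: 10:08–14:11 = 4 h 3 min; less 20 min break → 3 h 43 min
Fri: 11:16–17:04 = 5 h 48 min; less 45 min break → 5 h 3 min
Sat: 08:19–18:00 = 9 h 41 min; less 60 min break → 8 h 41 min
Sun: 08:08–13:08 = 5 h 0 min
Total: 5 h 39 min + 10 h 46 min + 11 h 31 min + 3 h 43 min + 5 h 3 min + 8 h 41 min + 5 h 0 min = 50 h 23 min.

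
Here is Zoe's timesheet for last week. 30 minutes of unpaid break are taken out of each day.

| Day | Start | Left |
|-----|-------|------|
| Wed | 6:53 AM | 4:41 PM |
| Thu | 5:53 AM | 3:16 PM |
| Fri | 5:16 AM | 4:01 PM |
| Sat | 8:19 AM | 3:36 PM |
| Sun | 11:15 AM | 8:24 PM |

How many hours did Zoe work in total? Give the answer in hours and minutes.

43 h 52 min

Wed: 6:53 AM–4:41 PM = 9 h 48 min; less 30 min break → 9 h 18 min
Thu: 5:53 AM–3:16 PM = 9 h 23 min; less 30 min break → 8 h 53 min
Fri: 5:16 AM–4:01 PM = 10 h 45 min; less 30 min break → 10 h 15 min
Sat: 8:19 AM–3:36 PM = 7 h 17 min; less 30 min break → 6 h 47 min
Sun: 11:15 AM–8:24 PM = 9 h 9 min; less 30 min break → 8 h 39 min
Total: 9 h 18 min + 8 h 53 min + 10 h 15 min + 6 h 47 min + 8 h 39 min = 43 h 52 min.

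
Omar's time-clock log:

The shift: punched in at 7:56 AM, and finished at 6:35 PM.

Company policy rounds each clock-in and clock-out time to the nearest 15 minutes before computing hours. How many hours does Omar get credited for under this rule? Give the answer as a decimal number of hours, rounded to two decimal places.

The shift: in 7:56 AM→8:00 AM, out 6:35 PM→6:30 PM; 10 h 30 min

10.50 hours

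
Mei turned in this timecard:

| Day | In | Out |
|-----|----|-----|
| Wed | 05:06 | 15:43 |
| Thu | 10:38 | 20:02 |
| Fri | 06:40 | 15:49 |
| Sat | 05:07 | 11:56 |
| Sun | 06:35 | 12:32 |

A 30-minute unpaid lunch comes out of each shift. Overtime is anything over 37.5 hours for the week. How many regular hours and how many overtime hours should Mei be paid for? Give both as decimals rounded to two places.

Wed: 05:06–15:43 = 10 h 37 min; less 30 min break → 10 h 7 min
Thu: 10:38–20:02 = 9 h 24 min; less 30 min break → 8 h 54 min
Fri: 06:40–15:49 = 9 h 9 min; less 30 min break → 8 h 39 min
Sat: 05:07–11:56 = 6 h 49 min; less 30 min break → 6 h 19 min
Sun: 06:35–12:32 = 5 h 57 min; less 30 min break → 5 h 27 min
Total worked: 39 h 26 min = 39.43 h.
Threshold 37.5 h → overtime 1 h 56 min, regular 37 h 30 min.

Regular 37.50 hours, overtime 1.93 hours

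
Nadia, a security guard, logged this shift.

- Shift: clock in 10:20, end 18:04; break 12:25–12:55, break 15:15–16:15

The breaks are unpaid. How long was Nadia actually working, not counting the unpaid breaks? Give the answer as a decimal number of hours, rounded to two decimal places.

Shift: 10:20–18:04 = 7 h 44 min; less 90 min break → 6 h 14 min

6.23 hours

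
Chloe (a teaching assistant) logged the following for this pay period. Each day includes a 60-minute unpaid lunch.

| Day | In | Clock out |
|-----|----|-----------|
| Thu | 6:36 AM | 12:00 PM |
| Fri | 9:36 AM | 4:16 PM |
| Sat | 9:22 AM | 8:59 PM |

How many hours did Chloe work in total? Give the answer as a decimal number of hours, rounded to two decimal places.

Thu: 6:36 AM–12:00 PM = 5 h 24 min; less 60 min break → 4 h 24 min
Fri: 9:36 AM–4:16 PM = 6 h 40 min; less 60 min break → 5 h 40 min
Sat: 9:22 AM–8:59 PM = 11 h 37 min; less 60 min break → 10 h 37 min
Total: 4 h 24 min + 5 h 40 min + 10 h 37 min = 20 h 41 min.

20.68 hours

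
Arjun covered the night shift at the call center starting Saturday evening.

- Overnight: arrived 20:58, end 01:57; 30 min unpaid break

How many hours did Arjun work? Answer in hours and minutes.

4 h 29 min

Overnight: 20:58 → midnight = 3 h 2 min; midnight → 01:57 = 1 h 57 min; span 4 h 59 min; less 30 min break → 4 h 29 min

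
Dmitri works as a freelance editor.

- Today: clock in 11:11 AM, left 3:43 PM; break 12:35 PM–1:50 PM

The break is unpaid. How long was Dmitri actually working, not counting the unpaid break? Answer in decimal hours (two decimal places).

3.28 hours

Today: 11:11 AM–3:43 PM = 4 h 32 min; less 75 min break → 3 h 17 min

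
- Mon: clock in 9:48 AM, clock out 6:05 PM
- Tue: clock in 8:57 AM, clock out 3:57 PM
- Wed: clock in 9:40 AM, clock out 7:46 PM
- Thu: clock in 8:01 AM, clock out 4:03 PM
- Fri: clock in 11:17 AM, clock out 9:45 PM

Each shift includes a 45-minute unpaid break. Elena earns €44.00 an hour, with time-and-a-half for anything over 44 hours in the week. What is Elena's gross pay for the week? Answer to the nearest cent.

€1765.87

Mon: 9:48 AM–6:05 PM = 8 h 17 min; less 45 min break → 7 h 32 min
Tue: 8:57 AM–3:57 PM = 7 h 0 min; less 45 min break → 6 h 15 min
Wed: 9:40 AM–7:46 PM = 10 h 6 min; less 45 min break → 9 h 21 min
Thu: 8:01 AM–4:03 PM = 8 h 2 min; less 45 min break → 7 h 17 min
Fri: 11:17 AM–9:45 PM = 10 h 28 min; less 45 min break → 9 h 43 min
Total worked: 40 h 8 min = 2408 min.
Regular 40 h 8 min = 2408 min at €44.00/h; overtime 0 h 0 min = 0 min at €66.00/h.
Pay = (2408 × €44.00 + 0 × €66.00) ÷ 60 = €1765.87.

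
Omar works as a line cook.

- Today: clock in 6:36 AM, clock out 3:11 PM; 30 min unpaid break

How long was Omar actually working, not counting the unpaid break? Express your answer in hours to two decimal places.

8.08 hours

Today: 6:36 AM–3:11 PM = 8 h 35 min; less 30 min break → 8 h 5 min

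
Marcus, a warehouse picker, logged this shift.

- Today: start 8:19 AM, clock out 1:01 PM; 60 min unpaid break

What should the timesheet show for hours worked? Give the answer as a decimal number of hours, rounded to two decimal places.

Today: 8:19 AM–1:01 PM = 4 h 42 min; less 60 min break → 3 h 42 min

3.70 hours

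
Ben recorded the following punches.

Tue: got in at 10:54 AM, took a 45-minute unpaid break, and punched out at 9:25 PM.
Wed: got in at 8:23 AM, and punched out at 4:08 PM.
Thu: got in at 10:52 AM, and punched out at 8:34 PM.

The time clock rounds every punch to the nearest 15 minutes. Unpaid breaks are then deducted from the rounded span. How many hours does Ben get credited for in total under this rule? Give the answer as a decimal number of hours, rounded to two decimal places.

27.25 hours

Tue: in 10:54 AM→11:00 AM, out 9:25 PM→9:30 PM; 10 h 30 min − 45 min = 9 h 45 min
Wed: in 8:23 AM→8:30 AM, out 4:08 PM→4:15 PM; 7 h 45 min
Thu: in 10:52 AM→10:45 AM, out 8:34 PM→8:30 PM; 9 h 45 min
Total credited: 27 h 15 min.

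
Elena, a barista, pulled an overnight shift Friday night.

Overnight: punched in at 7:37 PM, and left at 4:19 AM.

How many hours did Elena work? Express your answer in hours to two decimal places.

Overnight: 7:37 PM → midnight = 4 h 23 min; midnight → 4:19 AM = 4 h 19 min; span 8 h 42 min

8.70 hours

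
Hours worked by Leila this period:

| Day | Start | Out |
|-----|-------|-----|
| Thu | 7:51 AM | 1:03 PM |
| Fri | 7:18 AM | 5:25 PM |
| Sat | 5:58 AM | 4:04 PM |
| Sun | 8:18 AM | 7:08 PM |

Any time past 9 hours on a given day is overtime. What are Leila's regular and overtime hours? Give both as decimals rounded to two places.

Regular 32.20 hours, overtime 4.05 hours

Thu: 7:51 AM–1:03 PM = 5 h 12 min
Fri: 7:18 AM–5:25 PM = 10 h 7 min
Sat: 5:58 AM–4:04 PM = 10 h 6 min
Sun: 8:18 AM–7:08 PM = 10 h 50 min
Thu reg 5 h 12 min / OT 0 h 0 min; Fri reg 9 h 0 min / OT 1 h 7 min; Sat reg 9 h 0 min / OT 1 h 6 min; Sun reg 9 h 0 min / OT 1 h 50 min.
Totals: regular 32 h 12 min, overtime 4 h 3 min.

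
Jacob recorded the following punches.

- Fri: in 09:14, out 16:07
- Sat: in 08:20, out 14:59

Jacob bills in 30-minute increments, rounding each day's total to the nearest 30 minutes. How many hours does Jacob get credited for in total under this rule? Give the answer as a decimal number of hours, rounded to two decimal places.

Fri: 09:14–16:07 = 6 h 53 min → rounds to 7 h 0 min
Sat: 08:20–14:59 = 6 h 39 min → rounds to 6 h 30 min
Total credited: 13 h 30 min.

13.50 hours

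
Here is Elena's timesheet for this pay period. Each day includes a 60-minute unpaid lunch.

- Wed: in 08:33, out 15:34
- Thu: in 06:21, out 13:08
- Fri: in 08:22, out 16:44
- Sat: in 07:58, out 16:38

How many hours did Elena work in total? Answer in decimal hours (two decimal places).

26.83 hours

Wed: 08:33–15:34 = 7 h 1 min; less 60 min break → 6 h 1 min
Thu: 06:21–13:08 = 6 h 47 min; less 60 min break → 5 h 47 min
Fri: 08:22–16:44 = 8 h 22 min; less 60 min break → 7 h 22 min
Sat: 07:58–16:38 = 8 h 40 min; less 60 min break → 7 h 40 min
Total: 6 h 1 min + 5 h 47 min + 7 h 22 min + 7 h 40 min = 26 h 50 min.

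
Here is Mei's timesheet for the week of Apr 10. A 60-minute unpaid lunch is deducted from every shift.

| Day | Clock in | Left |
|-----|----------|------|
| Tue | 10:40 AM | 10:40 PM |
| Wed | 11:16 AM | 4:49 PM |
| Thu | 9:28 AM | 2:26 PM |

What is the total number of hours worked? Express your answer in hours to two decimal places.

19.52 hours

Tue: 10:40 AM–10:40 PM = 12 h 0 min; less 60 min break → 11 h 0 min
Wed: 11:16 AM–4:49 PM = 5 h 33 min; less 60 min break → 4 h 33 min
Thu: 9:28 AM–2:26 PM = 4 h 58 min; less 60 min break → 3 h 58 min
Total: 11 h 0 min + 4 h 33 min + 3 h 58 min = 19 h 31 min.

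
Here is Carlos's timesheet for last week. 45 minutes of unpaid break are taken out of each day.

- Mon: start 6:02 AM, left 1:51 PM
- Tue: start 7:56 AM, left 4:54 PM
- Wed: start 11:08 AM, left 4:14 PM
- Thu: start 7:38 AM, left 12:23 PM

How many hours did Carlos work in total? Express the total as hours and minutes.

Mon: 6:02 AM–1:51 PM = 7 h 49 min; less 45 min break → 7 h 4 min
Tue: 7:56 AM–4:54 PM = 8 h 58 min; less 45 min break → 8 h 13 min
Wed: 11:08 AM–4:14 PM = 5 h 6 min; less 45 min break → 4 h 21 min
Thu: 7:38 AM–12:23 PM = 4 h 45 min; less 45 min break → 4 h 0 min
Total: 7 h 4 min + 8 h 13 min + 4 h 21 min + 4 h 0 min = 23 h 38 min.

23 h 38 min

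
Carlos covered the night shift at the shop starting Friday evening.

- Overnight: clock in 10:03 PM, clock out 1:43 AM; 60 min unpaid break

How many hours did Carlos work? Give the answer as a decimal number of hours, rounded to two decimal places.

Overnight: 10:03 PM → midnight = 1 h 57 min; midnight → 1:43 AM = 1 h 43 min; span 3 h 40 min; less 60 min break → 2 h 40 min

2.67 hours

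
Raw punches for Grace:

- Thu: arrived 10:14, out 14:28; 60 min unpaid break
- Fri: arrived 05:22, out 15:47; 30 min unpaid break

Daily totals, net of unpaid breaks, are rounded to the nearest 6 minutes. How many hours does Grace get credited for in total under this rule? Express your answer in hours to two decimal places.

Thu: 10:14–14:28 = 4 h 14 min − 60 min = 3 h 14 min → rounds to 3 h 12 min
Fri: 05:22–15:47 = 10 h 25 min − 30 min = 9 h 55 min → rounds to 9 h 54 min
Total credited: 13 h 6 min.

13.10 hours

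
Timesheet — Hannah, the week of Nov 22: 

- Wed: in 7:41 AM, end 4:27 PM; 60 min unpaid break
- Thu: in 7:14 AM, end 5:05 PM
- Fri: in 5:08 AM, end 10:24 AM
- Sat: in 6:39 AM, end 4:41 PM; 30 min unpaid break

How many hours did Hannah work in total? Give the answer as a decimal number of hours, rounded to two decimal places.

32.42 hours

Wed: 7:41 AM–4:27 PM = 8 h 46 min; less 60 min break → 7 h 46 min
Thu: 7:14 AM–5:05 PM = 9 h 51 min
Fri: 5:08 AM–10:24 AM = 5 h 16 min
Sat: 6:39 AM–4:41 PM = 10 h 2 min; less 30 min break → 9 h 32 min
Total: 7 h 46 min + 9 h 51 min + 5 h 16 min + 9 h 32 min = 32 h 25 min.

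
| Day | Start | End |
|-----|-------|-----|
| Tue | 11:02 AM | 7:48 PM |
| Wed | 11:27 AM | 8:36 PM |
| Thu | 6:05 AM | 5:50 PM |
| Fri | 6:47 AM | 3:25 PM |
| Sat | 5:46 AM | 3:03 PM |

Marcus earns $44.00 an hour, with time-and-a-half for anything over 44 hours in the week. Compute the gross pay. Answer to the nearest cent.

Tue: 11:02 AM–7:48 PM = 8 h 46 min
Wed: 11:27 AM–8:36 PM = 9 h 9 min
Thu: 6:05 AM–5:50 PM = 11 h 45 min
Fri: 6:47 AM–3:25 PM = 8 h 38 min
Sat: 5:46 AM–3:03 PM = 9 h 17 min
Total worked: 47 h 35 min = 2855 min.
Regular 44 h 0 min = 2640 min at $44.00/h; overtime 3 h 35 min = 215 min at $66.00/h.
Pay = (2640 × $44.00 + 215 × $66.00) ÷ 60 = $2172.50.

$2172.50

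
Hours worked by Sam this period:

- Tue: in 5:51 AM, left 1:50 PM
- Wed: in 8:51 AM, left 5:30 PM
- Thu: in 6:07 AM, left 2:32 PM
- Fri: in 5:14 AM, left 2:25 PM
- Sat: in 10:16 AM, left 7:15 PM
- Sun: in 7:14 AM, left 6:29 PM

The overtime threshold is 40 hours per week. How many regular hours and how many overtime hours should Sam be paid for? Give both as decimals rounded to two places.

Tue: 5:51 AM–1:50 PM = 7 h 59 min
Wed: 8:51 AM–5:30 PM = 8 h 39 min
Thu: 6:07 AM–2:32 PM = 8 h 25 min
Fri: 5:14 AM–2:25 PM = 9 h 11 min
Sat: 10:16 AM–7:15 PM = 8 h 59 min
Sun: 7:14 AM–6:29 PM = 11 h 15 min
Total worked: 54 h 28 min = 54.47 h.
Threshold 40 h → overtime 14 h 28 min, regular 40 h 0 min.

Regular 40.00 hours, overtime 14.47 hours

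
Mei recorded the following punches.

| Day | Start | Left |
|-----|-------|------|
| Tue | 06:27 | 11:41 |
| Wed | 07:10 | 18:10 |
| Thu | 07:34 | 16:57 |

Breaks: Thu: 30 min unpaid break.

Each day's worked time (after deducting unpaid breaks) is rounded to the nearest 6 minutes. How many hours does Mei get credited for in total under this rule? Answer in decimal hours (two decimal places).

25.10 hours

Tue: 06:27–11:41 = 5 h 14 min → rounds to 5 h 12 min
Wed: 07:10–18:10 = 11 h 0 min → rounds to 11 h 0 min
Thu: 07:34–16:57 = 9 h 23 min − 30 min = 8 h 53 min → rounds to 8 h 54 min
Total credited: 25 h 6 min.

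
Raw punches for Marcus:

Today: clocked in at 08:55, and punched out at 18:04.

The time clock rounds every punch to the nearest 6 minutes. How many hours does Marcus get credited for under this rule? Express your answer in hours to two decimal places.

9.20 hours

Today: in 08:55→08:54, out 18:04→18:06; 9 h 12 min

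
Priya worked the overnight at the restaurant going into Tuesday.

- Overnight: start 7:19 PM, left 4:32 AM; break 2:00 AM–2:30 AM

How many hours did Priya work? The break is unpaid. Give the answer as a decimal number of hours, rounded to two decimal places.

8.72 hours

Overnight: 7:19 PM → midnight = 4 h 41 min; midnight → 4:32 AM = 4 h 32 min; span 9 h 13 min; less 30 min break → 8 h 43 min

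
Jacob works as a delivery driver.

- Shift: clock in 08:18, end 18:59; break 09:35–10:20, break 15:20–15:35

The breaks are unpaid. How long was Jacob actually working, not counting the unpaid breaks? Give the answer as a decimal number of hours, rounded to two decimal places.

Shift: 08:18–18:59 = 10 h 41 min; less 60 min break → 9 h 41 min

9.68 hours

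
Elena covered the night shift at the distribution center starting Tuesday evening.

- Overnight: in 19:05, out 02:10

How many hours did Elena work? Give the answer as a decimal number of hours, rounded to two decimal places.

7.08 hours

Overnight: 19:05 → midnight = 4 h 55 min; midnight → 02:10 = 2 h 10 min; span 7 h 5 min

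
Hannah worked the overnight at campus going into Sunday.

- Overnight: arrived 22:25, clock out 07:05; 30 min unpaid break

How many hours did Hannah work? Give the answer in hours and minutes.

Overnight: 22:25 → midnight = 1 h 35 min; midnight → 07:05 = 7 h 5 min; span 8 h 40 min; less 30 min break → 8 h 10 min

8 h 10 min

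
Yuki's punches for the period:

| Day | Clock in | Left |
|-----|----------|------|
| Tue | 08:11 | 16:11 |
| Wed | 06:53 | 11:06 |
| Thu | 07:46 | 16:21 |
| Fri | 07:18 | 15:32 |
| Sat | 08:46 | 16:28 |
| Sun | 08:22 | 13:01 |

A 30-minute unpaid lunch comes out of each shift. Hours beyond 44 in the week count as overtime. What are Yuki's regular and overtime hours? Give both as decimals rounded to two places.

Tue: 08:11–16:11 = 8 h 0 min; less 30 min break → 7 h 30 min
Wed: 06:53–11:06 = 4 h 13 min; less 30 min break → 3 h 43 min
Thu: 07:46–16:21 = 8 h 35 min; less 30 min break → 8 h 5 min
Fri: 07:18–15:32 = 8 h 14 min; less 30 min break → 7 h 44 min
Sat: 08:46–16:28 = 7 h 42 min; less 30 min break → 7 h 12 min
Sun: 08:22–13:01 = 4 h 39 min; less 30 min break → 4 h 9 min
Total worked: 38 h 23 min = 38.38 h.
Threshold 44 h → overtime 0 h 0 min, regular 38 h 23 min.

Regular 38.38 hours, overtime 0.00 hours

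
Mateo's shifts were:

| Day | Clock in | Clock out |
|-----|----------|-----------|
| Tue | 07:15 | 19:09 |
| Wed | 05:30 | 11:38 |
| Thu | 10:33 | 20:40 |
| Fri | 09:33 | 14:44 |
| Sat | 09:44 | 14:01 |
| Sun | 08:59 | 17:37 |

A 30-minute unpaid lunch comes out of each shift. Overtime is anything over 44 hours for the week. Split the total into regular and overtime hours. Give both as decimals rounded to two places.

Regular 43.25 hours, overtime 0.00 hours

Tue: 07:15–19:09 = 11 h 54 min; less 30 min break → 11 h 24 min
Wed: 05:30–11:38 = 6 h 8 min; less 30 min break → 5 h 38 min
Thu: 10:33–20:40 = 10 h 7 min; less 30 min break → 9 h 37 min
Fri: 09:33–14:44 = 5 h 11 min; less 30 min break → 4 h 41 min
Sat: 09:44–14:01 = 4 h 17 min; less 30 min break → 3 h 47 min
Sun: 08:59–17:37 = 8 h 38 min; less 30 min break → 8 h 8 min
Total worked: 43 h 15 min = 43.25 h.
Threshold 44 h → overtime 0 h 0 min, regular 43 h 15 min.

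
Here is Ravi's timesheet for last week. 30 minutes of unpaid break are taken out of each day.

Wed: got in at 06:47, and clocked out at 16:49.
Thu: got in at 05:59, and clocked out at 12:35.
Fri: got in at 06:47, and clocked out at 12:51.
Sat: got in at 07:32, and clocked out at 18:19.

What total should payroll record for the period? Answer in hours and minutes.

31 h 29 min

Wed: 06:47–16:49 = 10 h 2 min; less 30 min break → 9 h 32 min
Thu: 05:59–12:35 = 6 h 36 min; less 30 min break → 6 h 6 min
Fri: 06:47–12:51 = 6 h 4 min; less 30 min break → 5 h 34 min
Sat: 07:32–18:19 = 10 h 47 min; less 30 min break → 10 h 17 min
Total: 9 h 32 min + 6 h 6 min + 5 h 34 min + 10 h 17 min = 31 h 29 min.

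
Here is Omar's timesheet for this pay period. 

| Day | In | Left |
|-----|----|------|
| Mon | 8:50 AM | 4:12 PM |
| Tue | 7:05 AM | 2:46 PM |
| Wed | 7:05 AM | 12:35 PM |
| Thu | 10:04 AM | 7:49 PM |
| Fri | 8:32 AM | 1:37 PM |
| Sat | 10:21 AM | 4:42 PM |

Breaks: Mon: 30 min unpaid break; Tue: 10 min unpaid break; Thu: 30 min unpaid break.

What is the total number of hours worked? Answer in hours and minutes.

Mon: 8:50 AM–4:12 PM = 7 h 22 min; less 30 min break → 6 h 52 min
Tue: 7:05 AM–2:46 PM = 7 h 41 min; less 10 min break → 7 h 31 min
Wed: 7:05 AM–12:35 PM = 5 h 30 min
Thu: 10:04 AM–7:49 PM = 9 h 45 min; less 30 min break → 9 h 15 min
Fri: 8:32 AM–1:37 PM = 5 h 5 min
Sat: 10:21 AM–4:42 PM = 6 h 21 min
Total: 6 h 52 min + 7 h 31 min + 5 h 30 min + 9 h 15 min + 5 h 5 min + 6 h 21 min = 40 h 34 min.

40 h 34 min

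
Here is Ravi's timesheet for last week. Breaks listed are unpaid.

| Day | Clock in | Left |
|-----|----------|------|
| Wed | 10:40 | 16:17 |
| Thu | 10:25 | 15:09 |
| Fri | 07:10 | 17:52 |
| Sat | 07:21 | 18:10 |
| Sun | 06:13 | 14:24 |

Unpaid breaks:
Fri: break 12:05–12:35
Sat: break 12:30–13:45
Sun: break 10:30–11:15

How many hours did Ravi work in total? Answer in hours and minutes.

Wed: 10:40–16:17 = 5 h 37 min
Thu: 10:25–15:09 = 4 h 44 min
Fri: 07:10–17:52 = 10 h 42 min; less 30 min break → 10 h 12 min
Sat: 07:21–18:10 = 10 h 49 min; less 75 min break → 9 h 34 min
Sun: 06:13–14:24 = 8 h 11 min; less 45 min break → 7 h 26 min
Total: 5 h 37 min + 4 h 44 min + 10 h 12 min + 9 h 34 min + 7 h 26 min = 37 h 33 min.

37 h 33 min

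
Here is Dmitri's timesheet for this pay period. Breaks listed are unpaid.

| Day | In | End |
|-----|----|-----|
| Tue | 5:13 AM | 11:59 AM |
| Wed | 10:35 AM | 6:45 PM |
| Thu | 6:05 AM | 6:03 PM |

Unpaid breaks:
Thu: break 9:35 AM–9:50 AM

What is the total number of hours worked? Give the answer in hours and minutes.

Tue: 5:13 AM–11:59 AM = 6 h 46 min
Wed: 10:35 AM–6:45 PM = 8 h 10 min
Thu: 6:05 AM–6:03 PM = 11 h 58 min; less 15 min break → 11 h 43 min
Total: 6 h 46 min + 8 h 10 min + 11 h 43 min = 26 h 39 min.

26 h 39 min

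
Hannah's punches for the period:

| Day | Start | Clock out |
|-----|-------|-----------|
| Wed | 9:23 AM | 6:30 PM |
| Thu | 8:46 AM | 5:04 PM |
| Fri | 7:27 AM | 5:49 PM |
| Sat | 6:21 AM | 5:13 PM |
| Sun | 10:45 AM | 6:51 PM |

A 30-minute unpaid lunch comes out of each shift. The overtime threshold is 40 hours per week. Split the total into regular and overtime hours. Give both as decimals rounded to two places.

Regular 40.00 hours, overtime 4.25 hours

Wed: 9:23 AM–6:30 PM = 9 h 7 min; less 30 min break → 8 h 37 min
Thu: 8:46 AM–5:04 PM = 8 h 18 min; less 30 min break → 7 h 48 min
Fri: 7:27 AM–5:49 PM = 10 h 22 min; less 30 min break → 9 h 52 min
Sat: 6:21 AM–5:13 PM = 10 h 52 min; less 30 min break → 10 h 22 min
Sun: 10:45 AM–6:51 PM = 8 h 6 min; less 30 min break → 7 h 36 min
Total worked: 44 h 15 min = 44.25 h.
Threshold 40 h → overtime 4 h 15 min, regular 40 h 0 min.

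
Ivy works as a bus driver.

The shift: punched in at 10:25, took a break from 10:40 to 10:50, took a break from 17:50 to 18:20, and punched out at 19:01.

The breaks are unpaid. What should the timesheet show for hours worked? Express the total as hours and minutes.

The shift: 10:25–19:01 = 8 h 36 min; less 40 min break → 7 h 56 min

7 h 56 min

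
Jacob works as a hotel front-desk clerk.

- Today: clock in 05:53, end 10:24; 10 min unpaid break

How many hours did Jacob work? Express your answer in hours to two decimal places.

Today: 05:53–10:24 = 4 h 31 min; less 10 min break → 4 h 21 min

4.35 hours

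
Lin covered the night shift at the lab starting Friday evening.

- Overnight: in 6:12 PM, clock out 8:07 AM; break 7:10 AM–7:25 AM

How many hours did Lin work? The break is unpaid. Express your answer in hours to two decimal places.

13.67 hours

Overnight: 6:12 PM → midnight = 5 h 48 min; midnight → 8:07 AM = 8 h 7 min; span 13 h 55 min; less 15 min break → 13 h 40 min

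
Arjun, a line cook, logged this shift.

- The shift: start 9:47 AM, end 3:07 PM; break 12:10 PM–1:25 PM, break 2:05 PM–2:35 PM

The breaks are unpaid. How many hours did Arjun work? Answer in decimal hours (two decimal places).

The shift: 9:47 AM–3:07 PM = 5 h 20 min; less 105 min break → 3 h 35 min

3.58 hours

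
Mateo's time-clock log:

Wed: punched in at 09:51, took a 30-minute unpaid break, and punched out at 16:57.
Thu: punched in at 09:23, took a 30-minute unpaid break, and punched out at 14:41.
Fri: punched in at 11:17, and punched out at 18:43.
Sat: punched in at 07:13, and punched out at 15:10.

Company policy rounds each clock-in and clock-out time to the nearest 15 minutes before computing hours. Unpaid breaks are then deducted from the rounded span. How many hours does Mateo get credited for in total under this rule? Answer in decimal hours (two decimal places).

Wed: in 09:51→09:45, out 16:57→17:00; 7 h 15 min − 30 min = 6 h 45 min
Thu: in 09:23→09:30, out 14:41→14:45; 5 h 15 min − 30 min = 4 h 45 min
Fri: in 11:17→11:15, out 18:43→18:45; 7 h 30 min
Sat: in 07:13→07:15, out 15:10→15:15; 8 h 0 min
Total credited: 27 h 0 min.

27.00 hours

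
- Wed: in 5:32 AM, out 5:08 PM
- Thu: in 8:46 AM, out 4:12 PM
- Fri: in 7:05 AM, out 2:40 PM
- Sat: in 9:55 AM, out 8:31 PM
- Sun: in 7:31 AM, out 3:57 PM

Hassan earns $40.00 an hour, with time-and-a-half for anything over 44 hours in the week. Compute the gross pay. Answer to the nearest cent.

Wed: 5:32 AM–5:08 PM = 11 h 36 min
Thu: 8:46 AM–4:12 PM = 7 h 26 min
Fri: 7:05 AM–2:40 PM = 7 h 35 min
Sat: 9:55 AM–8:31 PM = 10 h 36 min
Sun: 7:31 AM–3:57 PM = 8 h 26 min
Total worked: 45 h 39 min = 2739 min.
Regular 44 h 0 min = 2640 min at $40.00/h; overtime 1 h 39 min = 99 min at $60.00/h.
Pay = (2640 × $40.00 + 99 × $60.00) ÷ 60 = $1859.00.

$1859.00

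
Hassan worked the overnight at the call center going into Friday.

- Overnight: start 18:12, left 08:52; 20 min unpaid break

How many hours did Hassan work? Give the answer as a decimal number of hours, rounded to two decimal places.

14.33 hours

Overnight: 18:12 → midnight = 5 h 48 min; midnight → 08:52 = 8 h 52 min; span 14 h 40 min; less 20 min break → 14 h 20 min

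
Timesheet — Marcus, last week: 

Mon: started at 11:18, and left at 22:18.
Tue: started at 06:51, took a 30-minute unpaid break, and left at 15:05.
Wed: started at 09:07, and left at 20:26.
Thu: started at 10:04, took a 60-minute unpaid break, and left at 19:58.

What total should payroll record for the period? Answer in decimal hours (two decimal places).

Mon: 11:18–22:18 = 11 h 0 min
Tue: 06:51–15:05 = 8 h 14 min; less 30 min break → 7 h 44 min
Wed: 09:07–20:26 = 11 h 19 min
Thu: 10:04–19:58 = 9 h 54 min; less 60 min break → 8 h 54 min
Total: 11 h 0 min + 7 h 44 min + 11 h 19 min + 8 h 54 min = 38 h 57 min.

38.95 hours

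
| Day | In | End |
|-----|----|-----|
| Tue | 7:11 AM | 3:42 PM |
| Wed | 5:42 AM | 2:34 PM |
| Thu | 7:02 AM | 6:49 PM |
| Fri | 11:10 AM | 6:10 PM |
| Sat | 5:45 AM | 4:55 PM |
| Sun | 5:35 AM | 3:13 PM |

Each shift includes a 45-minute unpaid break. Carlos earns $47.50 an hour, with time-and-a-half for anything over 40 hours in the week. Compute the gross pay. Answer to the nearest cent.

$2788.25

Tue: 7:11 AM–3:42 PM = 8 h 31 min; less 45 min break → 7 h 46 min
Wed: 5:42 AM–2:34 PM = 8 h 52 min; less 45 min break → 8 h 7 min
Thu: 7:02 AM–6:49 PM = 11 h 47 min; less 45 min break → 11 h 2 min
Fri: 11:10 AM–6:10 PM = 7 h 0 min; less 45 min break → 6 h 15 min
Sat: 5:45 AM–4:55 PM = 11 h 10 min; less 45 min break → 10 h 25 min
Sun: 5:35 AM–3:13 PM = 9 h 38 min; less 45 min break → 8 h 53 min
Total worked: 52 h 28 min = 3148 min.
Regular 40 h 0 min = 2400 min at $47.50/h; overtime 12 h 28 min = 748 min at $71.25/h.
Pay = (2400 × $47.50 + 748 × $71.25) ÷ 60 = $2788.25.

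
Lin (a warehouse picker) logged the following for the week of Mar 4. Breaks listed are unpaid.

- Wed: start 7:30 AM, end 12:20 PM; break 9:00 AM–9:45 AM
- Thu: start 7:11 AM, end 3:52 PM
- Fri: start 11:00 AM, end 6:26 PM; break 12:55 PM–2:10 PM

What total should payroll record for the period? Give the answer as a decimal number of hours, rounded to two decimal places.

18.95 hours

Wed: 7:30 AM–12:20 PM = 4 h 50 min; less 45 min break → 4 h 5 min
Thu: 7:11 AM–3:52 PM = 8 h 41 min
Fri: 11:00 AM–6:26 PM = 7 h 26 min; less 75 min break → 6 h 11 min
Total: 4 h 5 min + 8 h 41 min + 6 h 11 min = 18 h 57 min.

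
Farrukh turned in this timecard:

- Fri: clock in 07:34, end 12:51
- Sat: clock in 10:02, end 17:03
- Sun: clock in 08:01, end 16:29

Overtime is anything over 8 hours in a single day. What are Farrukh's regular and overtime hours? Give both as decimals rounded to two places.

Fri: 07:34–12:51 = 5 h 17 min
Sat: 10:02–17:03 = 7 h 1 min
Sun: 08:01–16:29 = 8 h 28 min
Fri reg 5 h 17 min / OT 0 h 0 min; Sat reg 7 h 1 min / OT 0 h 0 min; Sun reg 8 h 0 min / OT 0 h 28 min.
Totals: regular 20 h 18 min, overtime 0 h 28 min.

Regular 20.30 hours, overtime 0.47 hours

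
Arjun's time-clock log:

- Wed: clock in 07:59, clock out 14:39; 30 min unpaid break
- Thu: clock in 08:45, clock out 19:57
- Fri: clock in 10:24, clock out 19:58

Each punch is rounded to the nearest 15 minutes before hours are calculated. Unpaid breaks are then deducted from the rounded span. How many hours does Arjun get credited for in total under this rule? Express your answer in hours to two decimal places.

Wed: in 07:59→08:00, out 14:39→14:45; 6 h 45 min − 30 min = 6 h 15 min
Thu: in 08:45→08:45, out 19:57→20:00; 11 h 15 min
Fri: in 10:24→10:30, out 19:58→20:00; 9 h 30 min
Total credited: 27 h 0 min.

27.00 hours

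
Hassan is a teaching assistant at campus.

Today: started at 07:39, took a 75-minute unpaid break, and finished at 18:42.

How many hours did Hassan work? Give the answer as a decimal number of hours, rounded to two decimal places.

9.80 hours

Today: 07:39–18:42 = 11 h 3 min; less 75 min break → 9 h 48 min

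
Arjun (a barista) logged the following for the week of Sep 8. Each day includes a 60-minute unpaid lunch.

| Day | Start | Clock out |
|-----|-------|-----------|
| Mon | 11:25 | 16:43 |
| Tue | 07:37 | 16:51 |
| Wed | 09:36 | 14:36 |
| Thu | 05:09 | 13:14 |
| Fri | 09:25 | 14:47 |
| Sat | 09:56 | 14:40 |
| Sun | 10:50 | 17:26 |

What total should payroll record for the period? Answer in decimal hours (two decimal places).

Mon: 11:25–16:43 = 5 h 18 min; less 60 min break → 4 h 18 min
Tue: 07:37–16:51 = 9 h 14 min; less 60 min break → 8 h 14 min
Wed: 09:36–14:36 = 5 h 0 min; less 60 min break → 4 h 0 min
Thu: 05:09–13:14 = 8 h 5 min; less 60 min break → 7 h 5 min
Fri: 09:25–14:47 = 5 h 22 min; less 60 min break → 4 h 22 min
Sat: 09:56–14:40 = 4 h 44 min; less 60 min break → 3 h 44 min
Sun: 10:50–17:26 = 6 h 36 min; less 60 min break → 5 h 36 min
Total: 4 h 18 min + 8 h 14 min + 4 h 0 min + 7 h 5 min + 4 h 22 min + 3 h 44 min + 5 h 36 min = 37 h 19 min.

37.32 hours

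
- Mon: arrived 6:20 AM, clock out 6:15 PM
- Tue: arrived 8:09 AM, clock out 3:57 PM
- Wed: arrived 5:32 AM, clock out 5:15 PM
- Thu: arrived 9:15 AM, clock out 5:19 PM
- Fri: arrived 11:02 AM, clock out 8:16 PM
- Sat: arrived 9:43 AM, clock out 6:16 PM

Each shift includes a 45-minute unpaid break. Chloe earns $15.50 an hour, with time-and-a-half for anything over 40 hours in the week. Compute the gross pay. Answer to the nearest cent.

$917.21

Mon: 6:20 AM–6:15 PM = 11 h 55 min; less 45 min break → 11 h 10 min
Tue: 8:09 AM–3:57 PM = 7 h 48 min; less 45 min break → 7 h 3 min
Wed: 5:32 AM–5:15 PM = 11 h 43 min; less 45 min break → 10 h 58 min
Thu: 9:15 AM–5:19 PM = 8 h 4 min; less 45 min break → 7 h 19 min
Fri: 11:02 AM–8:16 PM = 9 h 14 min; less 45 min break → 8 h 29 min
Sat: 9:43 AM–6:16 PM = 8 h 33 min; less 45 min break → 7 h 48 min
Total worked: 52 h 47 min = 3167 min.
Regular 40 h 0 min = 2400 min at $15.50/h; overtime 12 h 47 min = 767 min at $23.25/h.
Pay = (2400 × $15.50 + 767 × $23.25) ÷ 60 = $917.21.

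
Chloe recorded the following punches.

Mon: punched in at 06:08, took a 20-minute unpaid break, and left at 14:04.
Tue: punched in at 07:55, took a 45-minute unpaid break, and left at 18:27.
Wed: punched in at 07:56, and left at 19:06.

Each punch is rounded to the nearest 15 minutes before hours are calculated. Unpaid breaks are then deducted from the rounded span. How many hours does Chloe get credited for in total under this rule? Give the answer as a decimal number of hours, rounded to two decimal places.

28.17 hours

Mon: in 06:08→06:15, out 14:04→14:00; 7 h 45 min − 20 min = 7 h 25 min
Tue: in 07:55→08:00, out 18:27→18:30; 10 h 30 min − 45 min = 9 h 45 min
Wed: in 07:56→08:00, out 19:06→19:00; 11 h 0 min
Total credited: 28 h 10 min.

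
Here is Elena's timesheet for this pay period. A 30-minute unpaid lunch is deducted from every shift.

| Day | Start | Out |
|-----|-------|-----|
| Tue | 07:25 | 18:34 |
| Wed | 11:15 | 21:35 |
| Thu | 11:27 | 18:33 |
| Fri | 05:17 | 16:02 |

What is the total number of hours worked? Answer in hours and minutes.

37 h 20 min

Tue: 07:25–18:34 = 11 h 9 min; less 30 min break → 10 h 39 min
Wed: 11:15–21:35 = 10 h 20 min; less 30 min break → 9 h 50 min
Thu: 11:27–18:33 = 7 h 6 min; less 30 min break → 6 h 36 min
Fri: 05:17–16:02 = 10 h 45 min; less 30 min break → 10 h 15 min
Total: 10 h 39 min + 9 h 50 min + 6 h 36 min + 10 h 15 min = 37 h 20 min.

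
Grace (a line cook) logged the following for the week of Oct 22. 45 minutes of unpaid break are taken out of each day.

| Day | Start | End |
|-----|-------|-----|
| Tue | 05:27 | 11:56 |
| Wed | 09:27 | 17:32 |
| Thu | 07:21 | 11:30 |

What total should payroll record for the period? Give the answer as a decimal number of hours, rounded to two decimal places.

16.47 hours

Tue: 05:27–11:56 = 6 h 29 min; less 45 min break → 5 h 44 min
Wed: 09:27–17:32 = 8 h 5 min; less 45 min break → 7 h 20 min
Thu: 07:21–11:30 = 4 h 9 min; less 45 min break → 3 h 24 min
Total: 5 h 44 min + 7 h 20 min + 3 h 24 min = 16 h 28 min.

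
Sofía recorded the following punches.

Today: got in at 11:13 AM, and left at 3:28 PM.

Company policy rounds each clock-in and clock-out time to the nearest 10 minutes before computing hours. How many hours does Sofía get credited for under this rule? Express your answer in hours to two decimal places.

Today: in 11:13 AM→11:10 AM, out 3:28 PM→3:30 PM; 4 h 20 min

4.33 hours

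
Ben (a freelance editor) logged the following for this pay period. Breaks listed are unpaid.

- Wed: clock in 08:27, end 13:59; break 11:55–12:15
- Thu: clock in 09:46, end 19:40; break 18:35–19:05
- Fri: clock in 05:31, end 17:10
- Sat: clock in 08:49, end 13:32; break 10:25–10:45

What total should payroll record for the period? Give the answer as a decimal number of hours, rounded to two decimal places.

Wed: 08:27–13:59 = 5 h 32 min; less 20 min break → 5 h 12 min
Thu: 09:46–19:40 = 9 h 54 min; less 30 min break → 9 h 24 min
Fri: 05:31–17:10 = 11 h 39 min
Sat: 08:49–13:32 = 4 h 43 min; less 20 min break → 4 h 23 min
Total: 5 h 12 min + 9 h 24 min + 11 h 39 min + 4 h 23 min = 30 h 38 min.

30.63 hours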